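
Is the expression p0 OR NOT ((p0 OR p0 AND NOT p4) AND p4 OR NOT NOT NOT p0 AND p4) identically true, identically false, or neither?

p0 OR NOT ((p0 OR p0 AND NOT p4) AND p4 OR NOT NOT NOT p0 AND p4)
= p0 OR NOT ((p0 OR p0 AND NOT p4) AND p4 OR NOT p0 AND p4)   (double negation)
= p0 OR NOT (p0 AND p4 OR NOT p0 AND p4)   (absorption)
= p0 OR NOT p4   (distribution)
This depends on p0, p4, so it is not a constant.

neither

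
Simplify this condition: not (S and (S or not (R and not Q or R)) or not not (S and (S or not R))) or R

not S or R

not (S and (S or not (R and not Q or R)) or not not (S and (S or not R))) or R
= not (S and (S or not R) or not not (S and (S or not R))) or R   — absorption
= not (S and (S or not R) or S and (S or not R)) or R   — double negation
= not (S and (S or not R)) or R   — idempotence
= not S or R   — absorption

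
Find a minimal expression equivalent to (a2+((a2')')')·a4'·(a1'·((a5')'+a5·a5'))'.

a4'·(a1+a5')

(a2+((a2')')')·a4'·(a1'·((a5')'+a5·a5'))'
= (a2+((a2')')')·a4'·(a1'·(a5')')'   [complement / identity]
= (a2+a2')·a4'·(a1'·(a5')')'   [double negation]
= (a2+a2')·a4'·(a1+a5')   [De Morgan]
= a4'·(a1+a5')   [complement / identity]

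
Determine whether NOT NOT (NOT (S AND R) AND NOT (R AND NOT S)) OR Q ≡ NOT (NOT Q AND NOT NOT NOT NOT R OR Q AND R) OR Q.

Yes

E1: NOT NOT (NOT (S AND R) AND NOT (R AND NOT S)) OR Q
    = NOT (S AND R OR R AND NOT S) OR Q   (De Morgan)
    = NOT R OR Q   (distribution)
E2: NOT (NOT Q AND NOT NOT NOT NOT R OR Q AND R) OR Q
    = NOT (NOT Q AND NOT NOT R OR Q AND R) OR Q   (double negation)
    = NOT (NOT Q AND R OR Q AND R) OR Q   (double negation)
    = NOT R OR Q   (distribution)
Both reduce to NOT R OR Q, so they are equivalent.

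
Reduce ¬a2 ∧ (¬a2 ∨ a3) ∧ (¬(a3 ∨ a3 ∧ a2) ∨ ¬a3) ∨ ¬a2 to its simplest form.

¬a2 ∧ (¬a2 ∨ a3) ∧ (¬(a3 ∨ a3 ∧ a2) ∨ ¬a3) ∨ ¬a2
= ¬a2 ∧ (¬a2 ∨ a3) ∧ (¬a3 ∨ ¬a3) ∨ ¬a2
= ¬a2 ∧ (¬a2 ∨ a3) ∧ ¬a3 ∨ ¬a2
= ¬a2 ∧ ¬a3 ∨ ¬a2
= ¬a2

¬a2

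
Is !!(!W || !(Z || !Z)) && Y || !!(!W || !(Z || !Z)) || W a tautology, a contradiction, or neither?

!!(!W || !(Z || !Z)) && Y || !!(!W || !(Z || !Z)) || W
= !!(!W || !(Z || !Z)) || W   — absorption
= !(W && (Z || !Z)) || W   — De Morgan
= !W || W   — complement / identity
= true   — complement

tautology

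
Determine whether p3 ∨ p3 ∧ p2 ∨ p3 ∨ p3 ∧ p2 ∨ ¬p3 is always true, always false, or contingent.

always true

p3 ∨ p3 ∧ p2 ∨ p3 ∨ p3 ∧ p2 ∨ ¬p3
= p3 ∨ p3 ∧ p2 ∨ ¬p3   (idempotence)
= p3 ∨ ¬p3   (absorption)
= True   (complement)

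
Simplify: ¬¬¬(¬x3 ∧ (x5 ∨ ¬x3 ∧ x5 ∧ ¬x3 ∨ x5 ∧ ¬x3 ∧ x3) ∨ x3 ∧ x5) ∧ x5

False

¬¬¬(¬x3 ∧ (x5 ∨ ¬x3 ∧ x5 ∧ ¬x3 ∨ x5 ∧ ¬x3 ∧ x3) ∨ x3 ∧ x5) ∧ x5
= ¬¬¬(¬x3 ∧ (x5 ∨ x5 ∧ ¬x3) ∨ x3 ∧ x5) ∧ x5   — distribution
= ¬¬¬(¬x3 ∧ x5 ∨ x3 ∧ x5) ∧ x5   — absorption
= ¬(¬x3 ∧ x5 ∨ x3 ∧ x5) ∧ x5   — double negation
= ¬x5 ∧ x5   — distribution
= False   — complement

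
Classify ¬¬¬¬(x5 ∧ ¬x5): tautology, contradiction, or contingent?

¬¬¬¬(x5 ∧ ¬x5)
= ¬¬(x5 ∧ ¬x5)   [double negation]
= x5 ∧ ¬x5   [double negation]
= False   [complement]

contradiction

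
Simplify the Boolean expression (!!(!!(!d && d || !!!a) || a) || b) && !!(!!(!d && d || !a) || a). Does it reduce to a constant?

true

(!!(!!(!d && d || !!!a) || a) || b) && !!(!!(!d && d || !a) || a)
= (!!(!!(!d && d || !a) || a) || b) && !!(!!(!d && d || !a) || a)   — double negation
= !!(!!(!d && d || !a) || a)   — absorption
= !!(!!!a || a)   — complement / identity
= !!!a || a   — double negation
= !a || a   — double negation
= true   — complement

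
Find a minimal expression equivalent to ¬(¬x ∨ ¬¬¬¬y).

x ∧ ¬y

¬(¬x ∨ ¬¬¬¬y)
= x ∧ ¬¬¬y
= x ∧ ¬y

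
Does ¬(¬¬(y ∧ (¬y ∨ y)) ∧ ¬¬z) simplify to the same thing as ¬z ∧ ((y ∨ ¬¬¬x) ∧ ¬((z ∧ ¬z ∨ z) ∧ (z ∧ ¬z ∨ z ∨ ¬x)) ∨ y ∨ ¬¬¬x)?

E1: ¬(¬¬(y ∧ (¬y ∨ y)) ∧ ¬¬z)
    = ¬(¬¬y ∧ ¬¬z)
    = ¬y ∨ ¬z
E2: ¬z ∧ ((y ∨ ¬¬¬x) ∧ ¬((z ∧ ¬z ∨ z) ∧ (z ∧ ¬z ∨ z ∨ ¬x)) ∨ y ∨ ¬¬¬x)
    = ¬z ∧ ((y ∨ ¬¬¬x) ∧ ¬(z ∧ ¬z ∨ z) ∨ y ∨ ¬¬¬x)
    = ¬z ∧ ((y ∨ ¬¬¬x) ∧ ¬z ∨ y ∨ ¬¬¬x)
    = ¬z ∧ (y ∨ ¬¬¬x)
    = ¬z ∧ (y ∨ ¬x)
These differ: at x=1, y=0, z=1, E1 = 1 but E2 = 0.

No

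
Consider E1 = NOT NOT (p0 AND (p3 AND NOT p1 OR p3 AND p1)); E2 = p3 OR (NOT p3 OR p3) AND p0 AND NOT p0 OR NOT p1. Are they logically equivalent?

E1: NOT NOT (p0 AND (p3 AND NOT p1 OR p3 AND p1))
    = NOT NOT (p0 AND p3)
    = p0 AND p3
E2: p3 OR (NOT p3 OR p3) AND p0 AND NOT p0 OR NOT p1
    = p3 OR p0 AND NOT p0 OR NOT p1
    = p3 OR NOT p1
These differ: at p0=0, p1=0, p3=0, E1 = 0 but E2 = 1.

No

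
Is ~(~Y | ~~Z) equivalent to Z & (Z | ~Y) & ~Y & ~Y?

No

E1: ~(~Y | ~~Z)
    = Y & ~Z   [De Morgan]
E2: Z & (Z | ~Y) & ~Y & ~Y
    = Z & (Z | ~Y) & ~Y   [idempotence]
    = Z & ~Y   [absorption]
These differ: at Y=0, Z=1, E1 = 0 but E2 = 1.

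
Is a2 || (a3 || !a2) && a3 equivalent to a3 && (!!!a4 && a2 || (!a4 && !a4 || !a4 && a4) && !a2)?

E1: a2 || (a3 || !a2) && a3
    = a2 || a3   — absorption
E2: a3 && (!!!a4 && a2 || (!a4 && !a4 || !a4 && a4) && !a2)
    = a3 && (!!!a4 && a2 || !a4 && !a2)   — distribution
    = a3 && (!a4 && a2 || !a4 && !a2)   — double negation
    = a3 && !a4   — distribution
These differ: at a2=1, a3=1, a4=1, E1 = 1 but E2 = 0.

No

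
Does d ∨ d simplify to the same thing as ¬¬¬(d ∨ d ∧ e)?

No

E1: d ∨ d
    = d   — idempotence
E2: ¬¬¬(d ∨ d ∧ e)
    = ¬¬¬d   — absorption
    = ¬d   — double negation
These differ: at d=0, e=0, E1 = 0 but E2 = 1.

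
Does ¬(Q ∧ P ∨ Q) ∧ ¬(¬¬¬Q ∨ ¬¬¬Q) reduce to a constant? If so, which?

yes, False

¬(Q ∧ P ∨ Q) ∧ ¬(¬¬¬Q ∨ ¬¬¬Q)
= ¬Q ∧ ¬(¬¬¬Q ∨ ¬¬¬Q)
= ¬Q ∧ ¬¬¬¬Q
= ¬Q ∧ ¬¬Q
= ¬Q ∧ Q
= False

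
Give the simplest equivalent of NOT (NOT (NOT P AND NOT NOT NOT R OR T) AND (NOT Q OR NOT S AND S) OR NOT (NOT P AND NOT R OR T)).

NOT (NOT (NOT P AND NOT NOT NOT R OR T) AND (NOT Q OR NOT S AND S) OR NOT (NOT P AND NOT R OR T))
= NOT (NOT (NOT P AND NOT NOT NOT R OR T) AND NOT Q OR NOT (NOT P AND NOT R OR T))   (complement / identity)
= NOT (NOT (NOT P AND NOT R OR T) AND NOT Q OR NOT (NOT P AND NOT R OR T))   (double negation)
= NOT NOT (NOT P AND NOT R OR T)   (absorption)
= NOT P AND NOT R OR T   (double negation)

NOT P AND NOT R OR T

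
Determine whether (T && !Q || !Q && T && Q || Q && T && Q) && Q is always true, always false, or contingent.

(T && !Q || !Q && T && Q || Q && T && Q) && Q
= (T && !Q || (!Q && T || T && Q) && Q) && Q
= (T && !Q || T && Q) && Q
= T && Q
This depends on Q, T, so it is not a constant.

contingent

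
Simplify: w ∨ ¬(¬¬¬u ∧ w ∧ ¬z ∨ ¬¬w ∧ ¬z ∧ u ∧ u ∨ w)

w ∨ ¬(¬¬¬u ∧ w ∧ ¬z ∨ ¬¬w ∧ ¬z ∧ u ∧ u ∨ w)
= w ∨ ¬(¬¬¬u ∧ w ∧ ¬z ∨ ¬¬w ∧ ¬z ∧ u ∨ w)   [idempotence]
= w ∨ ¬(¬¬¬u ∧ w ∧ ¬z ∨ w ∧ ¬z ∧ u ∨ w)   [double negation]
= w ∨ ¬(¬u ∧ w ∧ ¬z ∨ w ∧ ¬z ∧ u ∨ w)   [double negation]
= w ∨ ¬(w ∧ ¬z ∨ w)   [distribution]
= w ∨ ¬w   [absorption]
= True   [complement]

True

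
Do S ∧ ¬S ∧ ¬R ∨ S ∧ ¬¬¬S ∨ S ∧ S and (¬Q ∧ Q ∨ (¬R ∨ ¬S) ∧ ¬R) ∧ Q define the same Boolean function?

E1: S ∧ ¬S ∧ ¬R ∨ S ∧ ¬¬¬S ∨ S ∧ S
    = S ∧ ¬S ∧ ¬R ∨ S ∧ ¬S ∨ S ∧ S   [double negation]
    = S ∧ ¬S ∨ S ∧ S   [absorption]
    = S   [distribution]
E2: (¬Q ∧ Q ∨ (¬R ∨ ¬S) ∧ ¬R) ∧ Q
    = (¬R ∨ ¬S) ∧ ¬R ∧ Q   [complement / identity]
    = ¬R ∧ Q   [absorption]
These differ: at Q=0, R=0, S=1, E1 = 1 but E2 = 0.

No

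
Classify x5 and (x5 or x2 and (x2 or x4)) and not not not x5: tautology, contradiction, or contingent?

x5 and (x5 or x2 and (x2 or x4)) and not not not x5
= x5 and (x5 or x2) and not not not x5
= x5 and (x5 or x2) and not x5
= x5 and not x5
= False

contradiction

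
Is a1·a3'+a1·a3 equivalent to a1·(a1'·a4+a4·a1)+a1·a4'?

Yes

E1: a1·a3'+a1·a3
    = a1   [distribution]
E2: a1·(a1'·a4+a4·a1)+a1·a4'
    = a1·a4+a1·a4'   [distribution]
    = a1   [distribution]
Both reduce to a1, so they are equivalent.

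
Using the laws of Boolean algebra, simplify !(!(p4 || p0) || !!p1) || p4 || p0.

!(!(p4 || p0) || !!p1) || p4 || p0
= (p4 || p0) && !p1 || p4 || p0   [De Morgan]
= p4 || p0   [absorption]

p4 || p0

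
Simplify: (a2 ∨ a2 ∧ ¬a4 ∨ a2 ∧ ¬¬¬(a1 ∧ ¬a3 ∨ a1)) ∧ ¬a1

(a2 ∨ a2 ∧ ¬a4 ∨ a2 ∧ ¬¬¬(a1 ∧ ¬a3 ∨ a1)) ∧ ¬a1
= (a2 ∨ a2 ∧ ¬¬¬(a1 ∧ ¬a3 ∨ a1)) ∧ ¬a1   (absorption)
= (a2 ∨ a2 ∧ ¬(a1 ∧ ¬a3 ∨ a1)) ∧ ¬a1   (double negation)
= (a2 ∨ a2 ∧ ¬a1) ∧ ¬a1   (absorption)
= a2 ∧ ¬a1   (absorption)

a2 ∧ ¬a1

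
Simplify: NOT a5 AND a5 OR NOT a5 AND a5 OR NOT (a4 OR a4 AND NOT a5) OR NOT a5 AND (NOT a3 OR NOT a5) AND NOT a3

NOT a4 OR NOT a5 AND NOT a3

NOT a5 AND a5 OR NOT a5 AND a5 OR NOT (a4 OR a4 AND NOT a5) OR NOT a5 AND (NOT a3 OR NOT a5) AND NOT a3
= NOT a5 AND a5 OR NOT (a4 OR a4 AND NOT a5) OR NOT a5 AND (NOT a3 OR NOT a5) AND NOT a3   [complement / identity]
= NOT a5 AND a5 OR NOT a4 OR NOT a5 AND (NOT a3 OR NOT a5) AND NOT a3   [absorption]
= NOT a4 OR NOT a5 AND (NOT a3 OR NOT a5) AND NOT a3   [complement / identity]
= NOT a4 OR NOT a5 AND NOT a3   [absorption]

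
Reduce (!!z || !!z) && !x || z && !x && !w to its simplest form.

z && !x

(!!z || !!z) && !x || z && !x && !w
= !!z && !x || z && !x && !w   — idempotence
= z && !x || z && !x && !w   — double negation
= z && !x   — absorption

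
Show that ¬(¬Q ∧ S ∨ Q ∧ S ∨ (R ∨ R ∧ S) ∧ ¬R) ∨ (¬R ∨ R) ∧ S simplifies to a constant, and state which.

True

¬(¬Q ∧ S ∨ Q ∧ S ∨ (R ∨ R ∧ S) ∧ ¬R) ∨ (¬R ∨ R) ∧ S
= ¬(¬Q ∧ S ∨ Q ∧ S ∨ R ∧ ¬R) ∨ (¬R ∨ R) ∧ S
= ¬(¬Q ∧ S ∨ Q ∧ S) ∨ (¬R ∨ R) ∧ S
= ¬S ∨ (¬R ∨ R) ∧ S
= ¬S ∨ S
= True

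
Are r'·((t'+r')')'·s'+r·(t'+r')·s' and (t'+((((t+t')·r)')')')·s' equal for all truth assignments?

Yes

E1: r'·((t'+r')')'·s'+r·(t'+r')·s'
    = r'·(t'+r')·s'+r·(t'+r')·s'   (double negation)
    = (t'+r')·s'   (distribution)
E2: (t'+((((t+t')·r)')')')·s'
    = (t'+((t+t')·r)')·s'   (double negation)
    = (t'+r')·s'   (complement / identity)
Both reduce to (t'+r')·s', so they are equivalent.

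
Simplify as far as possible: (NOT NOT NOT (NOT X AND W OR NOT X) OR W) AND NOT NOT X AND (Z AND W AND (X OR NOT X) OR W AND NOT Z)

(NOT NOT NOT (NOT X AND W OR NOT X) OR W) AND NOT NOT X AND (Z AND W AND (X OR NOT X) OR W AND NOT Z)
= (NOT NOT NOT (NOT X AND W OR NOT X) OR W) AND NOT NOT X AND (Z AND W OR W AND NOT Z)
= (NOT (NOT X AND W OR NOT X) OR W) AND NOT NOT X AND (Z AND W OR W AND NOT Z)
= (NOT NOT X OR W) AND NOT NOT X AND (Z AND W OR W AND NOT Z)
= (NOT NOT X OR W) AND NOT NOT X AND W
= NOT NOT X AND W
= X AND W

X AND W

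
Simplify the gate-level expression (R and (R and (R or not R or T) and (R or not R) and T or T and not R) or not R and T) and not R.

(R and (R and (R or not R or T) and (R or not R) and T or T and not R) or not R and T) and not R
= (R and (R and (R or not R) and T or T and not R) or not R and T) and not R   [absorption]
= (R and (R and T or T and not R) or not R and T) and not R   [complement / identity]
= (R and T or not R and T) and not R   [distribution]
= T and not R   [distribution]

T and not R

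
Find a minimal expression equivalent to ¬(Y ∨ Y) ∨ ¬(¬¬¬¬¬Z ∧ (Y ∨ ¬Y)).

¬Y ∨ Z

¬(Y ∨ Y) ∨ ¬(¬¬¬¬¬Z ∧ (Y ∨ ¬Y))
= ¬(Y ∨ Y) ∨ ¬(¬¬¬Z ∧ (Y ∨ ¬Y))   (double negation)
= ¬(Y ∨ Y) ∨ ¬(¬Z ∧ (Y ∨ ¬Y))   (double negation)
= ¬(Y ∨ Y) ∨ ¬¬Z   (complement / identity)
= ¬(Y ∨ Y) ∨ Z   (double negation)
= ¬Y ∨ Z   (idempotence)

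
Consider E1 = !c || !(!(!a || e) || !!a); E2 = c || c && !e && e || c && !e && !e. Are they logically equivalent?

No

E1: !c || !(!(!a || e) || !!a)
    = !c || (!a || e) && !a   (De Morgan)
    = !c || !a   (absorption)
E2: c || c && !e && e || c && !e && !e
    = c || c && !e   (distribution)
    = c   (absorption)
These differ: at a=0, c=0, e=1, E1 = 1 but E2 = 0.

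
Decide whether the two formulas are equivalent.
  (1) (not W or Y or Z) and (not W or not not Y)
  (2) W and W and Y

No

E1: (not W or Y or Z) and (not W or not not Y)
    = (not W or Y or Z) and (not W or Y)   [double negation]
    = not W or Y   [absorption]
E2: W and W and Y
    = W and Y   [idempotence]
These differ: at W=0, Y=0, Z=0, E1 = 1 but E2 = 0.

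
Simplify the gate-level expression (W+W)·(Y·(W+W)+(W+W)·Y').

W

(W+W)·(Y·(W+W)+(W+W)·Y')
= (W+W)·(W+W)   [distribution]
= W·W+W   [distribution]
= W+W   [idempotence]
= W   [idempotence]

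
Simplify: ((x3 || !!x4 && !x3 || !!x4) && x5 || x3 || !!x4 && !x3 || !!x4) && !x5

((x3 || !!x4 && !x3 || !!x4) && x5 || x3 || !!x4 && !x3 || !!x4) && !x5
= (x3 || !!x4 && !x3 || !!x4) && !x5   — absorption
= (x3 || !!x4) && !x5   — absorption
= (x3 || x4) && !x5   — double negation

(x3 || x4) && !x5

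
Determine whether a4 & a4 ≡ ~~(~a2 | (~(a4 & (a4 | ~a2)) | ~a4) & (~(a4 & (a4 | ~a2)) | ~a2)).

No

E1: a4 & a4
    = a4   — idempotence
E2: ~~(~a2 | (~(a4 & (a4 | ~a2)) | ~a4) & (~(a4 & (a4 | ~a2)) | ~a2))
    = ~~(~a2 | ~(a4 & (a4 | ~a2)) | ~a4 & ~a2)   — distribution
    = ~~(~a2 | ~a4 | ~a4 & ~a2)   — absorption
    = ~a2 | ~a4 | ~a4 & ~a2   — double negation
    = ~a2 | ~a4   — absorption
These differ: at a2=1, a4=0, E1 = 0 but E2 = 1.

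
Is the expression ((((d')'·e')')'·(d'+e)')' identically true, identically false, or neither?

neither

((((d')'·e')')'·(d'+e)')'
= ((d')'·e')'+d'+e   [De Morgan]
= d'+e+d'+e   [De Morgan]
= d'+e   [idempotence]
This depends on d, e, so it is not a constant.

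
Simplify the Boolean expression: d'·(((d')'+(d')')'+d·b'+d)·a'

d'·(((d')'+(d')')'+d·b'+d)·a'
= d'·(((d')'+(d')')'+d)·a'
= d'·(((d')')'+d)·a'
= d'·(d'+d)·a'
= d'·a'

d'·a'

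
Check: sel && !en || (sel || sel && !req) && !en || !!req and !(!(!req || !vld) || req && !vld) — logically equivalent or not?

E1: sel && !en || (sel || sel && !req) && !en || !!req
    = sel && !en || sel && !en || !!req   — absorption
    = sel && !en || !!req   — idempotence
    = sel && !en || req   — double negation
E2: !(!(!req || !vld) || req && !vld)
    = !(req && vld || req && !vld)   — De Morgan
    = !req   — distribution
These differ: at en=1, req=1, sel=0, vld=0, E1 = 1 but E2 = 0.

No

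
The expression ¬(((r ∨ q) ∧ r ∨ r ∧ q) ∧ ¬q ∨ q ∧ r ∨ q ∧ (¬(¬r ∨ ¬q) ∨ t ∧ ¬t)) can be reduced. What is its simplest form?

¬r

¬(((r ∨ q) ∧ r ∨ r ∧ q) ∧ ¬q ∨ q ∧ r ∨ q ∧ (¬(¬r ∨ ¬q) ∨ t ∧ ¬t))
= ¬(((r ∨ q) ∧ r ∨ r ∧ q) ∧ ¬q ∨ q ∧ r ∨ q ∧ ¬(¬r ∨ ¬q))   (complement / identity)
= ¬(((r ∨ q) ∧ r ∨ r ∧ q) ∧ ¬q ∨ q ∧ r ∨ q ∧ r ∧ q)   (De Morgan)
= ¬(((r ∨ q) ∧ r ∨ r ∧ q) ∧ ¬q ∨ q ∧ (r ∨ r ∧ q))   (distribution)
= ¬((r ∨ r ∧ q) ∧ ¬q ∨ q ∧ (r ∨ r ∧ q))   (absorption)
= ¬(r ∨ r ∧ q)   (distribution)
= ¬r   (absorption)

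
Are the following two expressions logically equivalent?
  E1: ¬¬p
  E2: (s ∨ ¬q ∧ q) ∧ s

E1: ¬¬p
    = p   [double negation]
E2: (s ∨ ¬q ∧ q) ∧ s
    = s ∧ s   [complement / identity]
    = s   [idempotence]
These differ: at p=1, q=0, s=0, E1 = 1 but E2 = 0.

No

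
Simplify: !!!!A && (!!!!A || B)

!!!!A && (!!!!A || B)
= !!!!A   — absorption
= !!A   — double negation
= A   — double negation

A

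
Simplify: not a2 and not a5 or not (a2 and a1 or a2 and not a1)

not a2 and not a5 or not (a2 and a1 or a2 and not a1)
= not a2 and not a5 or not a2   [distribution]
= not a2   [absorption]

not a2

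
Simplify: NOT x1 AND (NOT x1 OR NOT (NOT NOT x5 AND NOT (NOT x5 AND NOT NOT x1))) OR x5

NOT x1 AND (NOT x1 OR NOT (NOT NOT x5 AND NOT (NOT x5 AND NOT NOT x1))) OR x5
= NOT x1 AND (NOT x1 OR NOT x5 OR NOT x5 AND NOT NOT x1) OR x5   (De Morgan)
= NOT x1 AND (NOT x1 OR NOT x5 OR NOT x5 AND x1) OR x5   (double negation)
= NOT x1 AND (NOT x1 OR NOT x5) OR x5   (absorption)
= NOT x1 OR x5   (absorption)

NOT x1 OR x5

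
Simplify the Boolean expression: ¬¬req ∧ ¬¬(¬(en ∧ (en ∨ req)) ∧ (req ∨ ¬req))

req ∧ ¬en

¬¬req ∧ ¬¬(¬(en ∧ (en ∨ req)) ∧ (req ∨ ¬req))
= ¬¬req ∧ ¬¬(¬en ∧ (req ∨ ¬req))
= ¬¬req ∧ ¬¬¬en
= req ∧ ¬¬¬en
= req ∧ ¬en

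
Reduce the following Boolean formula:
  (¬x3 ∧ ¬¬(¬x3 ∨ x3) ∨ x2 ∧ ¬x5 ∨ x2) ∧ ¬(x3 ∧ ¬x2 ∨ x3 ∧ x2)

¬x3

(¬x3 ∧ ¬¬(¬x3 ∨ x3) ∨ x2 ∧ ¬x5 ∨ x2) ∧ ¬(x3 ∧ ¬x2 ∨ x3 ∧ x2)
= (¬x3 ∧ ¬¬(¬x3 ∨ x3) ∨ x2) ∧ ¬(x3 ∧ ¬x2 ∨ x3 ∧ x2)
= (¬x3 ∧ ¬¬(¬x3 ∨ x3) ∨ x2) ∧ ¬x3
= (¬x3 ∧ (¬x3 ∨ x3) ∨ x2) ∧ ¬x3
= (¬x3 ∨ x2) ∧ ¬x3
= ¬x3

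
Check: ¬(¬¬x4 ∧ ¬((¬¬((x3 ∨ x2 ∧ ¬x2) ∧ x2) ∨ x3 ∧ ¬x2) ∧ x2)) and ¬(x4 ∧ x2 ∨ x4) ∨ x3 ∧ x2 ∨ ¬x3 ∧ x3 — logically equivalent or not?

Yes

E1: ¬(¬¬x4 ∧ ¬((¬¬((x3 ∨ x2 ∧ ¬x2) ∧ x2) ∨ x3 ∧ ¬x2) ∧ x2))
    = ¬(¬¬x4 ∧ ¬(((x3 ∨ x2 ∧ ¬x2) ∧ x2 ∨ x3 ∧ ¬x2) ∧ x2))   (double negation)
    = ¬(¬¬x4 ∧ ¬((x3 ∧ x2 ∨ x3 ∧ ¬x2) ∧ x2))   (complement / identity)
    = ¬(¬¬x4 ∧ ¬(x3 ∧ x2))   (distribution)
    = ¬x4 ∨ x3 ∧ x2   (De Morgan)
E2: ¬(x4 ∧ x2 ∨ x4) ∨ x3 ∧ x2 ∨ ¬x3 ∧ x3
    = ¬(x4 ∧ x2 ∨ x4) ∨ x3 ∧ x2   (complement / identity)
    = ¬x4 ∨ x3 ∧ x2   (absorption)
Both reduce to ¬x4 ∨ x3 ∧ x2, so they are equivalent.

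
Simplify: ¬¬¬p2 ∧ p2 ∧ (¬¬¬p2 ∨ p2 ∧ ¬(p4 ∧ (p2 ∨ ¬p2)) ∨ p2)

¬¬¬p2 ∧ p2 ∧ (¬¬¬p2 ∨ p2 ∧ ¬(p4 ∧ (p2 ∨ ¬p2)) ∨ p2)
= ¬¬¬p2 ∧ p2 ∧ (¬¬¬p2 ∨ p2 ∧ ¬p4 ∨ p2)   — complement / identity
= ¬¬¬p2 ∧ p2 ∧ (¬p2 ∨ p2 ∧ ¬p4 ∨ p2)   — double negation
= ¬p2 ∧ p2 ∧ (¬p2 ∨ p2 ∧ ¬p4 ∨ p2)   — double negation
= ¬p2 ∧ p2 ∧ (¬p2 ∨ p2)   — absorption
= ¬p2 ∧ p2   — complement / identity
= False   — complement

False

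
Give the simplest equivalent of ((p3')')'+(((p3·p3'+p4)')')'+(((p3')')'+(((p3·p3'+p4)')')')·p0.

((p3')')'+(((p3·p3'+p4)')')'+(((p3')')'+(((p3·p3'+p4)')')')·p0
= ((p3')')'+(((p3·p3'+p4)')')'   [absorption]
= ((p3')')'+(p3·p3'+p4)'   [double negation]
= p3'+(p3·p3'+p4)'   [double negation]
= p3'+p4'   [complement / identity]

p3'+p4'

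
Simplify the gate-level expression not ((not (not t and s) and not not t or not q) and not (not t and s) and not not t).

not ((not (not t and s) and not not t or not q) and not (not t and s) and not not t)
= not (not (not t and s) and not not t)
= not t and s or not t
= not t

not t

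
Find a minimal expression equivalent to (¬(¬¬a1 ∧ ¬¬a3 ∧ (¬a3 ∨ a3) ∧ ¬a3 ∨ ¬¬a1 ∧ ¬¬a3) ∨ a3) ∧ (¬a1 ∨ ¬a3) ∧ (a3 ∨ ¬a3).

¬a1 ∨ ¬a3

(¬(¬¬a1 ∧ ¬¬a3 ∧ (¬a3 ∨ a3) ∧ ¬a3 ∨ ¬¬a1 ∧ ¬¬a3) ∨ a3) ∧ (¬a1 ∨ ¬a3) ∧ (a3 ∨ ¬a3)
= (¬(¬¬a1 ∧ ¬¬a3 ∧ ¬a3 ∨ ¬¬a1 ∧ ¬¬a3) ∨ a3) ∧ (¬a1 ∨ ¬a3) ∧ (a3 ∨ ¬a3)   — complement / identity
= (¬(¬¬a1 ∧ ¬¬a3) ∨ a3) ∧ (¬a1 ∨ ¬a3) ∧ (a3 ∨ ¬a3)   — absorption
= (¬(¬¬a1 ∧ ¬¬a3) ∨ a3) ∧ (¬a1 ∨ ¬a3)   — complement / identity
= (¬a1 ∨ ¬a3 ∨ a3) ∧ (¬a1 ∨ ¬a3)   — De Morgan
= ¬a1 ∨ ¬a3   — absorption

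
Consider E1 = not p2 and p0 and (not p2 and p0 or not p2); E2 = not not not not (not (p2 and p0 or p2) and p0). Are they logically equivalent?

Yes

E1: not p2 and p0 and (not p2 and p0 or not p2)
    = not p2 and p0   (absorption)
E2: not not not not (not (p2 and p0 or p2) and p0)
    = not not (not (p2 and p0 or p2) and p0)   (double negation)
    = not (p2 and p0 or p2) and p0   (double negation)
    = not p2 and p0   (absorption)
Both reduce to not p2 and p0, so they are equivalent.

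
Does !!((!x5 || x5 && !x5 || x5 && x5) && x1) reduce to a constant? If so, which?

no

!!((!x5 || x5 && !x5 || x5 && x5) && x1)
= !!((!x5 || x5) && x1)   (distribution)
= !!x1   (complement / identity)
= x1   (double negation)
This depends on x1, so it is not a constant.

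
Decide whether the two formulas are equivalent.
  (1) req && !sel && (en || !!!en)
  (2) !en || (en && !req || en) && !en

No

E1: req && !sel && (en || !!!en)
    = req && !sel && (en || !en)   [double negation]
    = req && !sel   [complement / identity]
E2: !en || (en && !req || en) && !en
    = !en || en && !en   [absorption]
    = !en   [complement / identity]
These differ: at en=0, req=0, sel=0, E1 = 0 but E2 = 1.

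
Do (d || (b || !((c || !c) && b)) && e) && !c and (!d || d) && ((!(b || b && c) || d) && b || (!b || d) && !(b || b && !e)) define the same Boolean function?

No

E1: (d || (b || !((c || !c) && b)) && e) && !c
    = (d || (b || !b) && e) && !c   — complement / identity
    = (d || e) && !c   — complement / identity
E2: (!d || d) && ((!(b || b && c) || d) && b || (!b || d) && !(b || b && !e))
    = (!d || d) && ((!(b || b && c) || d) && b || (!b || d) && !b)   — absorption
    = (!d || d) && ((!b || d) && b || (!b || d) && !b)   — absorption
    = (!b || d) && b || (!b || d) && !b   — complement / identity
    = !b || d   — distribution
These differ: at b=0, c=1, d=1, e=0, E1 = 0 but E2 = 1.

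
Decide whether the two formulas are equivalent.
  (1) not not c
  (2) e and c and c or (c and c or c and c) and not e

Yes

E1: not not c
    = c
E2: e and c and c or (c and c or c and c) and not e
    = e and c and c or c and c and not e
    = c and c
    = c
Both reduce to c, so they are equivalent.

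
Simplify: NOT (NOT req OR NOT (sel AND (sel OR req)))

req AND sel

NOT (NOT req OR NOT (sel AND (sel OR req)))
= NOT (NOT req OR NOT sel)
= req AND sel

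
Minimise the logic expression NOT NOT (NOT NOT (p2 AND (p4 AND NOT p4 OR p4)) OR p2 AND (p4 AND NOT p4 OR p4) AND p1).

p2 AND p4

NOT NOT (NOT NOT (p2 AND (p4 AND NOT p4 OR p4)) OR p2 AND (p4 AND NOT p4 OR p4) AND p1)
= NOT NOT (p2 AND (p4 AND NOT p4 OR p4) OR p2 AND (p4 AND NOT p4 OR p4) AND p1)   [double negation]
= NOT NOT (p2 AND (p4 AND NOT p4 OR p4))   [absorption]
= p2 AND (p4 AND NOT p4 OR p4)   [double negation]
= p2 AND p4   [complement / identity]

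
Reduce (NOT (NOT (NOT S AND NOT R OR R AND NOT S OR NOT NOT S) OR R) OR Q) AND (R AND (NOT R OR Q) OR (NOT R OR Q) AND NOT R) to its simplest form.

(NOT (NOT (NOT S AND NOT R OR R AND NOT S OR NOT NOT S) OR R) OR Q) AND (R AND (NOT R OR Q) OR (NOT R OR Q) AND NOT R)
= (NOT (NOT (NOT S OR NOT NOT S) OR R) OR Q) AND (R AND (NOT R OR Q) OR (NOT R OR Q) AND NOT R)   — distribution
= (NOT (S AND NOT S OR R) OR Q) AND (R AND (NOT R OR Q) OR (NOT R OR Q) AND NOT R)   — De Morgan
= (NOT R OR Q) AND (R AND (NOT R OR Q) OR (NOT R OR Q) AND NOT R)   — complement / identity
= (NOT R OR Q) AND (NOT R OR Q)   — distribution
= NOT R OR Q   — idempotence

NOT R OR Q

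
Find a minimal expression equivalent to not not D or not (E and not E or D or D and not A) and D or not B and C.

not not D or not (E and not E or D or D and not A) and D or not B and C
= not not D or not (D or D and not A) and D or not B and C   (complement / identity)
= not not D or not D and D or not B and C   (absorption)
= D or not D and D or not B and C   (double negation)
= D or not B and C   (complement / identity)

D or not B and C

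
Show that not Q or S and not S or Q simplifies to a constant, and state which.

not Q or S and not S or Q
= not Q or Q
= True

True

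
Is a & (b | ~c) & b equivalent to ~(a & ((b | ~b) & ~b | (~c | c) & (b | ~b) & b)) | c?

E1: a & (b | ~c) & b
    = a & b   [absorption]
E2: ~(a & ((b | ~b) & ~b | (~c | c) & (b | ~b) & b)) | c
    = ~(a & ((b | ~b) & ~b | (b | ~b) & b)) | c   [complement / identity]
    = ~(a & (b | ~b)) | c   [distribution]
    = ~a | c   [complement / identity]
These differ: at a=0, b=0, c=1, E1 = 0 but E2 = 1.

No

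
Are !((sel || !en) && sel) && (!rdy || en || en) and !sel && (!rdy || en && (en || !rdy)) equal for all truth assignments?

Yes

E1: !((sel || !en) && sel) && (!rdy || en || en)
    = !((sel || !en) && sel) && (!rdy || en)   (idempotence)
    = !sel && (!rdy || en)   (absorption)
E2: !sel && (!rdy || en && (en || !rdy))
    = !sel && (!rdy || en)   (absorption)
Both reduce to !sel && (!rdy || en), so they are equivalent.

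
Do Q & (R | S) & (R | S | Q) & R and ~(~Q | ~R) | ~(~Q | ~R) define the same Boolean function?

E1: Q & (R | S) & (R | S | Q) & R
    = Q & (R | S) & R   [absorption]
    = Q & R   [absorption]
E2: ~(~Q | ~R) | ~(~Q | ~R)
    = ~(~Q | ~R)   [idempotence]
    = Q & R   [De Morgan]
Both reduce to Q & R, so they are equivalent.

Yes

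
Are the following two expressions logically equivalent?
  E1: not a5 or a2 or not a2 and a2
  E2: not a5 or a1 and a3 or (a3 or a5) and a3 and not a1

No

E1: not a5 or a2 or not a2 and a2
    = not a5 or a2   (complement / identity)
E2: not a5 or a1 and a3 or (a3 or a5) and a3 and not a1
    = not a5 or a1 and a3 or a3 and not a1   (absorption)
    = not a5 or a3   (distribution)
These differ: at a1=1, a2=1, a3=0, a5=1, E1 = 1 but E2 = 0.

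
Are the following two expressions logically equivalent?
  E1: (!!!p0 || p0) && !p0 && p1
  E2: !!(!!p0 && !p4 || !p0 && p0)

E1: (!!!p0 || p0) && !p0 && p1
    = (!p0 || p0) && !p0 && p1   (double negation)
    = !p0 && p1   (complement / identity)
E2: !!(!!p0 && !p4 || !p0 && p0)
    = !!(!!p0 && !p4)   (complement / identity)
    = !!p0 && !p4   (double negation)
    = p0 && !p4   (double negation)
These differ: at p0=0, p1=1, p4=0, E1 = 1 but E2 = 0.

No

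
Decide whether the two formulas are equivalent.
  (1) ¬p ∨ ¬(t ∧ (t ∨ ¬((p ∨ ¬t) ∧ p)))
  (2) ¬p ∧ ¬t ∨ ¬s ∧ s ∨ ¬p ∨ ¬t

Yes

E1: ¬p ∨ ¬(t ∧ (t ∨ ¬((p ∨ ¬t) ∧ p)))
    = ¬p ∨ ¬(t ∧ (t ∨ ¬p))   [absorption]
    = ¬p ∨ ¬t   [absorption]
E2: ¬p ∧ ¬t ∨ ¬s ∧ s ∨ ¬p ∨ ¬t
    = ¬p ∧ ¬t ∨ ¬p ∨ ¬t   [complement / identity]
    = ¬p ∨ ¬t   [absorption]
Both reduce to ¬p ∨ ¬t, so they are equivalent.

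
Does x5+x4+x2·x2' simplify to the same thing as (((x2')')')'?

No

E1: x5+x4+x2·x2'
    = x5+x4   — complement / identity
E2: (((x2')')')'
    = (x2')'   — double negation
    = x2   — double negation
These differ: at x2=0, x4=1, x5=1, E1 = 1 but E2 = 0.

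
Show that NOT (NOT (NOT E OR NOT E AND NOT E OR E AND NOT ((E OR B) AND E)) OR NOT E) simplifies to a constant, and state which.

NOT (NOT (NOT E OR NOT E AND NOT E OR E AND NOT ((E OR B) AND E)) OR NOT E)
= NOT (NOT (NOT E OR NOT E AND NOT E OR E AND NOT E) OR NOT E)
= (NOT E OR NOT E AND NOT E OR E AND NOT E) AND E
= (NOT E OR NOT E) AND E
= NOT E AND E
= FALSE

FALSE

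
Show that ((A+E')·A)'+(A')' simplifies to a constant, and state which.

((A+E')·A)'+(A')'
= ((A+E')·A)'+A
= A'+A
= 1

1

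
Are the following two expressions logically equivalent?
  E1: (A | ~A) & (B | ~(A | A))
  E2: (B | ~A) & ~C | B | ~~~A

E1: (A | ~A) & (B | ~(A | A))
    = (A | ~A) & (B | ~A)
    = B | ~A
E2: (B | ~A) & ~C | B | ~~~A
    = (B | ~A) & ~C | B | ~A
    = B | ~A
Both reduce to B | ~A, so they are equivalent.

Yes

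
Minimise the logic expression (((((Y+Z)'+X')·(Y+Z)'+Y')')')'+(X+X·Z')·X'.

Y

(((((Y+Z)'+X')·(Y+Z)'+Y')')')'+(X+X·Z')·X'
= ((((Y+Z)'+Y')')')'+(X+X·Z')·X'   [absorption]
= ((((Y+Z)'+Y')')')'+X·X'   [absorption]
= (((Y+Z)·Y)')'+X·X'   [De Morgan]
= (((Y+Z)·Y)')'   [complement / identity]
= (Y')'   [absorption]
= Y   [double negation]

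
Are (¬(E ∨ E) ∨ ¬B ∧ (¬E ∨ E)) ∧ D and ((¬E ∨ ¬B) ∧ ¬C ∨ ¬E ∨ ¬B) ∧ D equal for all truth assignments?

Yes

E1: (¬(E ∨ E) ∨ ¬B ∧ (¬E ∨ E)) ∧ D
    = (¬(E ∨ E) ∨ ¬B) ∧ D   [complement / identity]
    = (¬E ∨ ¬B) ∧ D   [idempotence]
E2: ((¬E ∨ ¬B) ∧ ¬C ∨ ¬E ∨ ¬B) ∧ D
    = (¬E ∨ ¬B) ∧ D   [absorption]
Both reduce to (¬E ∨ ¬B) ∧ D, so they are equivalent.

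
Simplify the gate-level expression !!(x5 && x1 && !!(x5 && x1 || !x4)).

!!(x5 && x1 && !!(x5 && x1 || !x4))
= !!(x5 && x1 && (x5 && x1 || !x4))   — double negation
= x5 && x1 && (x5 && x1 || !x4)   — double negation
= x5 && x1   — absorption

x5 && x1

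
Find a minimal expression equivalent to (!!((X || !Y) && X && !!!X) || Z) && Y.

Z && Y

(!!((X || !Y) && X && !!!X) || Z) && Y
= ((X || !Y) && X && !!!X || Z) && Y   [double negation]
= ((X || !Y) && X && !X || Z) && Y   [double negation]
= (X && !X || Z) && Y   [absorption]
= Z && Y   [complement / identity]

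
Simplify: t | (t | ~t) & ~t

1

t | (t | ~t) & ~t
= t | ~t   (complement / identity)
= 1   (complement)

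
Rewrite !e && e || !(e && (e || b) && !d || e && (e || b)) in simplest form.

!e && e || !(e && (e || b) && !d || e && (e || b))
= !e && e || !(e && (e || b))   — absorption
= !(e && (e || b))   — complement / identity
= !e   — absorption

!e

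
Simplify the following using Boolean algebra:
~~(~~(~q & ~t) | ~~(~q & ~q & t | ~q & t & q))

~q

~~(~~(~q & ~t) | ~~(~q & ~q & t | ~q & t & q))
= ~~(~~(~q & ~t) | ~~(~q & t))
= ~(~(~q & ~t) & ~(~q & t))
= ~q & ~t | ~q & t
= ~q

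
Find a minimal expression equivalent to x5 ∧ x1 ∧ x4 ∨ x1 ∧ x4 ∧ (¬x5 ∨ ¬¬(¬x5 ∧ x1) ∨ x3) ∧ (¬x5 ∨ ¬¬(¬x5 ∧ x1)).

x5 ∧ x1 ∧ x4 ∨ x1 ∧ x4 ∧ (¬x5 ∨ ¬¬(¬x5 ∧ x1) ∨ x3) ∧ (¬x5 ∨ ¬¬(¬x5 ∧ x1))
= x5 ∧ x1 ∧ x4 ∨ x1 ∧ x4 ∧ (¬x5 ∨ ¬¬(¬x5 ∧ x1))
= x5 ∧ x1 ∧ x4 ∨ x1 ∧ x4 ∧ (¬x5 ∨ ¬x5 ∧ x1)
= x5 ∧ x1 ∧ x4 ∨ x1 ∧ x4 ∧ ¬x5
= x1 ∧ x4

x1 ∧ x4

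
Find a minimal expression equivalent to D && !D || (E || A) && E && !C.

E && !C

D && !D || (E || A) && E && !C
= (E || A) && E && !C   — complement / identity
= E && !C   — absorption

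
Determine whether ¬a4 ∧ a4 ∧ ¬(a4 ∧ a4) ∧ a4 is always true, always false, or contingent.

¬a4 ∧ a4 ∧ ¬(a4 ∧ a4) ∧ a4
= ¬a4 ∧ a4 ∧ ¬a4 ∧ a4   [idempotence]
= ¬a4 ∧ a4   [idempotence]
= False   [complement]

always false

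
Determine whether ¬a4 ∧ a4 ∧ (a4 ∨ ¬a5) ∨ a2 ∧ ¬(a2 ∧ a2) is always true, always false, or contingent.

always false

¬a4 ∧ a4 ∧ (a4 ∨ ¬a5) ∨ a2 ∧ ¬(a2 ∧ a2)
= ¬a4 ∧ a4 ∨ a2 ∧ ¬(a2 ∧ a2)   (absorption)
= ¬a4 ∧ a4 ∨ a2 ∧ ¬a2   (idempotence)
= ¬a4 ∧ a4   (complement / identity)
= False   (complement)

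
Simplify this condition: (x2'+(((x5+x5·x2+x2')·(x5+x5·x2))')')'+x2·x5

x2

(x2'+(((x5+x5·x2+x2')·(x5+x5·x2))')')'+x2·x5
= (x2'+((x5+x5·x2)')')'+x2·x5
= (x2'+(x5')')'+x2·x5
= x2·x5'+x2·x5
= x2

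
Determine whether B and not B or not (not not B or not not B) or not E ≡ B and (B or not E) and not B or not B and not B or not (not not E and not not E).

Yes

E1: B and not B or not (not not B or not not B) or not E
    = B and not B or not B and not B or not E   [De Morgan]
    = not B or not E   [distribution]
E2: B and (B or not E) and not B or not B and not B or not (not not E and not not E)
    = B and (B or not E) and not B or not B and not B or not not not E   [idempotence]
    = B and (B or not E) and not B or not B and not B or not E   [double negation]
    = B and not B or not B and not B or not E   [absorption]
    = not B or not E   [distribution]
Both reduce to not B or not E, so they are equivalent.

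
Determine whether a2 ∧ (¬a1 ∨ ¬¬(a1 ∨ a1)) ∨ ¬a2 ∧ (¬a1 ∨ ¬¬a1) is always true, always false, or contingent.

a2 ∧ (¬a1 ∨ ¬¬(a1 ∨ a1)) ∨ ¬a2 ∧ (¬a1 ∨ ¬¬a1)
= a2 ∧ (¬a1 ∨ ¬¬a1) ∨ ¬a2 ∧ (¬a1 ∨ ¬¬a1)
= ¬a1 ∨ ¬¬a1
= ¬a1 ∨ a1
= True

always true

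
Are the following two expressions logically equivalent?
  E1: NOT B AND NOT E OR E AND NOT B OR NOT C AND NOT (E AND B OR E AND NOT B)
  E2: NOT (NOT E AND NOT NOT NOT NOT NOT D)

E1: NOT B AND NOT E OR E AND NOT B OR NOT C AND NOT (E AND B OR E AND NOT B)
    = NOT B OR NOT C AND NOT (E AND B OR E AND NOT B)   (distribution)
    = NOT B OR NOT C AND NOT E   (distribution)
E2: NOT (NOT E AND NOT NOT NOT NOT NOT D)
    = E OR NOT NOT NOT NOT D   (De Morgan)
    = E OR NOT NOT D   (double negation)
    = E OR D   (double negation)
These differ: at B=1, C=1, D=0, E=1, E1 = 0 but E2 = 1.

No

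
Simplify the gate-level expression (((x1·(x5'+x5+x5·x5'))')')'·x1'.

(((x1·(x5'+x5+x5·x5'))')')'·x1'
= (((x1·(x5'+x5))')')'·x1'   — complement / identity
= ((x1')')'·x1'   — complement / identity
= x1'·x1'   — double negation
= x1'   — idempotence

x1'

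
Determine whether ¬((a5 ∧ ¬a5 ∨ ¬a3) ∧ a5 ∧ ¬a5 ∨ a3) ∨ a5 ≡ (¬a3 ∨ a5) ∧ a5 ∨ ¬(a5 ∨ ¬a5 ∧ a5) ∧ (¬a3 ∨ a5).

Yes

E1: ¬((a5 ∧ ¬a5 ∨ ¬a3) ∧ a5 ∧ ¬a5 ∨ a3) ∨ a5
    = ¬(a5 ∧ ¬a5 ∨ a3) ∨ a5   — absorption
    = ¬a3 ∨ a5   — complement / identity
E2: (¬a3 ∨ a5) ∧ a5 ∨ ¬(a5 ∨ ¬a5 ∧ a5) ∧ (¬a3 ∨ a5)
    = (¬a3 ∨ a5) ∧ a5 ∨ ¬a5 ∧ (¬a3 ∨ a5)   — complement / identity
    = ¬a3 ∨ a5   — distribution
Both reduce to ¬a3 ∨ a5, so they are equivalent.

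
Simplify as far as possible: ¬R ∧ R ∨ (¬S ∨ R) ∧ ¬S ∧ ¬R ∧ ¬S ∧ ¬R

¬S ∧ ¬R

¬R ∧ R ∨ (¬S ∨ R) ∧ ¬S ∧ ¬R ∧ ¬S ∧ ¬R
= (¬S ∨ R) ∧ ¬S ∧ ¬R ∧ ¬S ∧ ¬R   (complement / identity)
= ¬S ∧ ¬R ∧ ¬S ∧ ¬R   (absorption)
= ¬S ∧ ¬R   (idempotence)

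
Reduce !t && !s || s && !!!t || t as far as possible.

true

!t && !s || s && !!!t || t
= !t && !s || s && !t || t
= !t || t
= true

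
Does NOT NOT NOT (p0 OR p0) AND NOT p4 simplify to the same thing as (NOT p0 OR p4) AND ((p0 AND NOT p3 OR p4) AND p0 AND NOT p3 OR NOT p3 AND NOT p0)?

No

E1: NOT NOT NOT (p0 OR p0) AND NOT p4
    = NOT (p0 OR p0) AND NOT p4   [double negation]
    = NOT p0 AND NOT p4   [idempotence]
E2: (NOT p0 OR p4) AND ((p0 AND NOT p3 OR p4) AND p0 AND NOT p3 OR NOT p3 AND NOT p0)
    = (NOT p0 OR p4) AND (p0 AND NOT p3 OR NOT p3 AND NOT p0)   [absorption]
    = (NOT p0 OR p4) AND NOT p3   [distribution]
These differ: at p0=0, p3=0, p4=1, E1 = 0 but E2 = 1.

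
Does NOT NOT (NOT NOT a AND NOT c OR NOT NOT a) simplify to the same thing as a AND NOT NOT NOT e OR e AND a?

Yes

E1: NOT NOT (NOT NOT a AND NOT c OR NOT NOT a)
    = NOT NOT NOT NOT a
    = NOT NOT a
    = a
E2: a AND NOT NOT NOT e OR e AND a
    = a AND NOT e OR e AND a
    = a
Both reduce to a, so they are equivalent.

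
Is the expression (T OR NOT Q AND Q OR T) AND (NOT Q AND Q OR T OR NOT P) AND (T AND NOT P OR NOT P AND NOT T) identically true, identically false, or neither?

(T OR NOT Q AND Q OR T) AND (NOT Q AND Q OR T OR NOT P) AND (T AND NOT P OR NOT P AND NOT T)
= (T AND NOT P OR NOT Q AND Q OR T) AND (T AND NOT P OR NOT P AND NOT T)   (distribution)
= (T AND NOT P OR NOT Q AND Q OR T) AND NOT P   (distribution)
= (T AND NOT P OR T) AND NOT P   (complement / identity)
= T AND NOT P   (absorption)
This depends on P, T, so it is not a constant.

neither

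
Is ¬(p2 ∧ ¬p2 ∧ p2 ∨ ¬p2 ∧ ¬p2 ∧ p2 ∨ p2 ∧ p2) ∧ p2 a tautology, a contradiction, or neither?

¬(p2 ∧ ¬p2 ∧ p2 ∨ ¬p2 ∧ ¬p2 ∧ p2 ∨ p2 ∧ p2) ∧ p2
= ¬(p2 ∧ (¬p2 ∧ p2 ∨ ¬p2 ∧ ¬p2) ∨ p2 ∧ p2) ∧ p2
= ¬(p2 ∧ ¬p2 ∨ p2 ∧ p2) ∧ p2
= ¬p2 ∧ p2
= False

contradiction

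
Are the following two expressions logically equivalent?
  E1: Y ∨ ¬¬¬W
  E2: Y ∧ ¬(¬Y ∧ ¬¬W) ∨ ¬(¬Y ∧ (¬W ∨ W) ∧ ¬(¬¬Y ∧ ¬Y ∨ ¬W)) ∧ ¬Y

E1: Y ∨ ¬¬¬W
    = Y ∨ ¬W   (double negation)
E2: Y ∧ ¬(¬Y ∧ ¬¬W) ∨ ¬(¬Y ∧ (¬W ∨ W) ∧ ¬(¬¬Y ∧ ¬Y ∨ ¬W)) ∧ ¬Y
    = Y ∧ ¬(¬Y ∧ ¬¬W) ∨ ¬(¬Y ∧ ¬(¬¬Y ∧ ¬Y ∨ ¬W)) ∧ ¬Y   (complement / identity)
    = Y ∧ ¬(¬Y ∧ ¬¬W) ∨ ¬(¬Y ∧ ¬(Y ∧ ¬Y ∨ ¬W)) ∧ ¬Y   (double negation)
    = Y ∧ ¬(¬Y ∧ ¬¬W) ∨ ¬(¬Y ∧ ¬¬W) ∧ ¬Y   (complement / identity)
    = ¬(¬Y ∧ ¬¬W)   (distribution)
    = Y ∨ ¬W   (De Morgan)
Both reduce to Y ∨ ¬W, so they are equivalent.

Yes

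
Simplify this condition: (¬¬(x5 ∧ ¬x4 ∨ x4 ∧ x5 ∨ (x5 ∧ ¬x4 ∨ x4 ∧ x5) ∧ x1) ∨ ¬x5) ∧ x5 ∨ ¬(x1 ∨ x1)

(¬¬(x5 ∧ ¬x4 ∨ x4 ∧ x5 ∨ (x5 ∧ ¬x4 ∨ x4 ∧ x5) ∧ x1) ∨ ¬x5) ∧ x5 ∨ ¬(x1 ∨ x1)
= (¬¬(x5 ∧ ¬x4 ∨ x4 ∧ x5) ∨ ¬x5) ∧ x5 ∨ ¬(x1 ∨ x1)   — absorption
= (¬¬x5 ∨ ¬x5) ∧ x5 ∨ ¬(x1 ∨ x1)   — distribution
= (x5 ∨ ¬x5) ∧ x5 ∨ ¬(x1 ∨ x1)   — double negation
= x5 ∨ ¬(x1 ∨ x1)   — complement / identity
= x5 ∨ ¬x1   — idempotence

x5 ∨ ¬x1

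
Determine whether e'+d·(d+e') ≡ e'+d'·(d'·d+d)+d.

Yes

E1: e'+d·(d+e')
    = e'+d
E2: e'+d'·(d'·d+d)+d
    = e'+d'·d+d
    = e'+d
Both reduce to e'+d, so they are equivalent.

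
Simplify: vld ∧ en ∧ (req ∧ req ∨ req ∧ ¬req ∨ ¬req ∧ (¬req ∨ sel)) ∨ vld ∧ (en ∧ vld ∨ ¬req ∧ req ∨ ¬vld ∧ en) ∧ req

vld ∧ en

vld ∧ en ∧ (req ∧ req ∨ req ∧ ¬req ∨ ¬req ∧ (¬req ∨ sel)) ∨ vld ∧ (en ∧ vld ∨ ¬req ∧ req ∨ ¬vld ∧ en) ∧ req
= vld ∧ en ∧ (req ∨ ¬req ∧ (¬req ∨ sel)) ∨ vld ∧ (en ∧ vld ∨ ¬req ∧ req ∨ ¬vld ∧ en) ∧ req
= vld ∧ en ∧ (req ∨ ¬req) ∨ vld ∧ (en ∧ vld ∨ ¬req ∧ req ∨ ¬vld ∧ en) ∧ req
= vld ∧ en ∨ vld ∧ (en ∧ vld ∨ ¬req ∧ req ∨ ¬vld ∧ en) ∧ req
= vld ∧ en ∨ vld ∧ (en ∧ vld ∨ ¬vld ∧ en) ∧ req
= vld ∧ en ∨ vld ∧ en ∧ req
= vld ∧ en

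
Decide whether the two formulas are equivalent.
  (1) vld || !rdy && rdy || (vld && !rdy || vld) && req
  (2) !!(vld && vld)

E1: vld || !rdy && rdy || (vld && !rdy || vld) && req
    = vld || (vld && !rdy || vld) && req
    = vld || vld && req
    = vld
E2: !!(vld && vld)
    = vld && vld
    = vld
Both reduce to vld, so they are equivalent.

Yes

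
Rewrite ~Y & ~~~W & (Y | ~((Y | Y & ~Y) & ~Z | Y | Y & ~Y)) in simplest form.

~Y & ~W

~Y & ~~~W & (Y | ~((Y | Y & ~Y) & ~Z | Y | Y & ~Y))
= ~Y & ~~~W & (Y | ~(Y | Y & ~Y))
= ~Y & ~~~W & (Y | ~Y)
= ~Y & ~W & (Y | ~Y)
= ~Y & ~W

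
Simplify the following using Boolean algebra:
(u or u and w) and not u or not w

(u or u and w) and not u or not w
= u and not u or not w   — absorption
= not w   — complement / identity

not w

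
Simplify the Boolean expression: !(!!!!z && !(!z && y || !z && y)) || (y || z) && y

!(!!!!z && !(!z && y || !z && y)) || (y || z) && y
= !(!!!!z && !(!z && y)) || (y || z) && y   [idempotence]
= !(!!z && !(!z && y)) || (y || z) && y   [double negation]
= !z || !z && y || (y || z) && y   [De Morgan]
= !z || (y || z) && y   [absorption]
= !z || y   [absorption]

!z || y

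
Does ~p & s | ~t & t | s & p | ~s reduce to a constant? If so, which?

~p & s | ~t & t | s & p | ~s
= ~p & s | s & p | ~s   — complement / identity
= s | ~s   — distribution
= 1   — complement

yes, True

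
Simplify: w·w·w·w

w

w·w·w·w
= w·w   (idempotence)
= w   (idempotence)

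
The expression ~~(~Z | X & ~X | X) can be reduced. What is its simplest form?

~~(~Z | X & ~X | X)
= ~~(~Z | X)   — complement / identity
= ~Z | X   — double negation

~Z | X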